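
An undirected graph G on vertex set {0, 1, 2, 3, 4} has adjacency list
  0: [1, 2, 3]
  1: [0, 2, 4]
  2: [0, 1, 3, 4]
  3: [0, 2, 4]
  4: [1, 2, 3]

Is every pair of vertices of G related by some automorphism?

Vertex 2 is the only vertex of degree 4, so every automorphism fixes it; G is not vertex-transitive.

No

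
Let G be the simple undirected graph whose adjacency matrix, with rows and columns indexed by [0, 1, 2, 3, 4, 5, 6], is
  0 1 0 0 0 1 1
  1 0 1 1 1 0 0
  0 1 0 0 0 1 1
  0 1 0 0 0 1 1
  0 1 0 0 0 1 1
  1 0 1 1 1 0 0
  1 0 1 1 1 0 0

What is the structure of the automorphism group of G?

The vertices split by degree into {1, 5, 6} (degree 4) and {0, 2, 3, 4} (degree 3); every edge runs between the two parts, so G is the complete bipartite graph K_{3,4}. Automorphisms preserve the bipartition setwise (since the parts differ in size) and act as S_4 × S_3 within it; |Aut| = 144.

S_4 × S_3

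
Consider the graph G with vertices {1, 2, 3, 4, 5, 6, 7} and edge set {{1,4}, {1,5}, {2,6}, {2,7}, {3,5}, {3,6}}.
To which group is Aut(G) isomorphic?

The degree sequence is [2, 2, 2, 1, 2, 2, 1]; the two degree-1 vertices 4 and 7 are the ends of a path, so G = P_7. A path has exactly one nontrivial symmetry — reversal — giving Aut(G) of order 2.

Z_2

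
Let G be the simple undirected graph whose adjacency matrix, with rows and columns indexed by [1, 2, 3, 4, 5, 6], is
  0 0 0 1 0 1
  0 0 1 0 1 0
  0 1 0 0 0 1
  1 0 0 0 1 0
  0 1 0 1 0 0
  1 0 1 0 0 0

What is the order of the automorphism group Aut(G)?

Every vertex has degree 2 and the graph is connected, so G is the 6-cycle C_6. The automorphisms of the 6-cycle are exactly the symmetries of a regular 6-gon: the dihedral group D_6, |D_6| = 12.

12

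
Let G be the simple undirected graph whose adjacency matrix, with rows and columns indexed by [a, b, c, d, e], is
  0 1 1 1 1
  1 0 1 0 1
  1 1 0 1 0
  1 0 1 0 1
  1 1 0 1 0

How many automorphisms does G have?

Vertex a is the unique vertex of degree 4; the remaining 4 vertices each have degree 3 and induce a cycle, so G is the wheel on 5 vertices with hub a. With the hub fixed, the remaining symmetry is that of the rim cycle C_4, giving the dihedral group D_4.

8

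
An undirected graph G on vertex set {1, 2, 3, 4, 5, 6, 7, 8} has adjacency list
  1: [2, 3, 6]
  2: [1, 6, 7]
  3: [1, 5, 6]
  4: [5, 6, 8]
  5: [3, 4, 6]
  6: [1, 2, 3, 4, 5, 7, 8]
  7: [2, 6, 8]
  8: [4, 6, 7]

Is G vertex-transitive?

No

Vertex 6 is the only vertex of degree 7, so every automorphism fixes it; G is not vertex-transitive.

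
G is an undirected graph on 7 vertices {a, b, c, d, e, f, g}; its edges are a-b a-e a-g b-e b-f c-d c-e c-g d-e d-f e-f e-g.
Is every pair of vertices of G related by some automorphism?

Vertex e is the only vertex of degree 6, so every automorphism fixes it; G is not vertex-transitive.

No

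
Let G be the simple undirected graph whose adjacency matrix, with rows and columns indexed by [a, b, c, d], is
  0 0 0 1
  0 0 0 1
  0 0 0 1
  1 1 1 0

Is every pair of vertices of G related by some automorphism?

No

Vertex d is the only vertex of degree 3, so every automorphism fixes it; G is not vertex-transitive.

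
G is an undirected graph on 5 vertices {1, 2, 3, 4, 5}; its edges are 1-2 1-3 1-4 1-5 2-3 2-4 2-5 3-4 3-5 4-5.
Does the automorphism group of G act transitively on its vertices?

Every vertex has degree 4, so G is the complete graph K_5. Every bijection on the vertex set is an automorphism of K_5; hence Aut(K_5) ≅ S_5, order 120. This group acts transitively on the 5 vertices.

Yes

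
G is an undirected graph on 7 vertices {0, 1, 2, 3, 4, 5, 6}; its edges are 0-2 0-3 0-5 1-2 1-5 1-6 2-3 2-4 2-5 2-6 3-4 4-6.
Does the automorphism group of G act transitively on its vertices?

Vertex 2 is the only vertex of degree 6, so every automorphism fixes it; G is not vertex-transitive.

No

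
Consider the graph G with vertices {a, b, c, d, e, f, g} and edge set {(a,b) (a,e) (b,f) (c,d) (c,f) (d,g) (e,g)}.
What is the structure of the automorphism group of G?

G is 2-regular and connected on 7 vertices, i.e. the cycle C_7. The automorphisms of the 7-cycle are exactly the symmetries of a regular 7-gon: the dihedral group D_7, |D_7| = 14.

the dihedral group of order 14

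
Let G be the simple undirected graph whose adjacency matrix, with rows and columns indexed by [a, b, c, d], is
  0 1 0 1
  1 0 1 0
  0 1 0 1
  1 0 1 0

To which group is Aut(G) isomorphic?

G is 2-regular and connected on 4 vertices, i.e. the cycle C_4. C_4 has 4 rotations and 4 reflections, so Aut(C_4) ≅ D_4 of order 8.

the dihedral group of order 8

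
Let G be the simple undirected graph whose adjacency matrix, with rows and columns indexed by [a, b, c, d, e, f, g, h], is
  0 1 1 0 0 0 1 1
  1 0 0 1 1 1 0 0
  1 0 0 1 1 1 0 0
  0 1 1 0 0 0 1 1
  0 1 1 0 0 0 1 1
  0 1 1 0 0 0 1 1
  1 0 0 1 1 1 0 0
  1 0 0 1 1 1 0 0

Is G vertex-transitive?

Yes

G is 4-regular and bipartite with parts {b, c, g, h} and {a, d, e, f} (each part is independent and every cross-pair is an edge), so G = K_{4,4}. Aut(K_{4,4}) is the wreath product S_4 ≀ Z_2: permute within each part, then optionally swap the parts; |Aut| = 2·(4!)² = 1152. Under this action every vertex can be carried to every other, so G is vertex-transitive.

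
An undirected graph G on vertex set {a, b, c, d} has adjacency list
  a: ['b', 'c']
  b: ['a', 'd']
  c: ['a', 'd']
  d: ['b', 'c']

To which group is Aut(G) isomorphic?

G is 2-regular and connected on 4 vertices, i.e. the cycle C_4. C_4 has 4 rotations and 4 reflections, so Aut(C_4) ≅ D_4 of order 8.

the dihedral group of order 8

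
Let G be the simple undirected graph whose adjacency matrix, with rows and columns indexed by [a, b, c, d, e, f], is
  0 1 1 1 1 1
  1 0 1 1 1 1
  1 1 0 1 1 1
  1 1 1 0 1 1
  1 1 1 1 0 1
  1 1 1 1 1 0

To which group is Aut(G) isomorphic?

All 6 vertices are pairwise adjacent: G = K_6. Any permutation of the 6 vertices preserves K_6, so Aut(K_6) = S_6 of order 6! = 720.

S_6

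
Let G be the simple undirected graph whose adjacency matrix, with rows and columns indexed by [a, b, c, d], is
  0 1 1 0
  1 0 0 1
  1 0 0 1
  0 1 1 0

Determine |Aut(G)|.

G is 2-regular and bipartite on 2^2 = 4 vertices with girth 4; it is the hypercube graph Q_2. The symmetry group of the 2-cube is the hyperoctahedral group B_2 = Z_2 ≀ S_2, of order 2^2·2! = 8.

8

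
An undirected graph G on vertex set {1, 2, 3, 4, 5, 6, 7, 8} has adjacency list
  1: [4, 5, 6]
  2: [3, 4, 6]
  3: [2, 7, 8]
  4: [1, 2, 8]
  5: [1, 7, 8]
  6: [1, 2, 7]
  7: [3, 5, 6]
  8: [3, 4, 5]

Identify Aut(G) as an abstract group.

G is 3-regular and bipartite on 2^3 = 8 vertices with girth 4; it is the hypercube graph Q_3. Aut(Q_3) consists of the signed permutations of the 3 coordinate axes: 3! permutations times 2^3 sign flips, so |Aut| = 2^3·3! = 48.

the hyperoctahedral group B_3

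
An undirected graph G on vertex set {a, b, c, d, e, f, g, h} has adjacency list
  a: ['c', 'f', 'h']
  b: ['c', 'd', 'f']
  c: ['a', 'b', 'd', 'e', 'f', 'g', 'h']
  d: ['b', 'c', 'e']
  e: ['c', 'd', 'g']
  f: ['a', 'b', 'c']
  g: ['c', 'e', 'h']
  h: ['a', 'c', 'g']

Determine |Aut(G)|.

14

Vertex c is the unique vertex of degree 7; the remaining 7 vertices each have degree 3 and induce a cycle, so G is the wheel on 8 vertices with hub c. With the hub fixed, the remaining symmetry is that of the rim cycle C_7, giving the dihedral group D_7.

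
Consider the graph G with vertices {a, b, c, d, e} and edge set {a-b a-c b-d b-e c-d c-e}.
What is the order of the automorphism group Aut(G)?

The vertices split by degree into {b, c} (degree 3) and {a, d, e} (degree 2); every edge runs between the two parts, so G is the complete bipartite graph K_{2,3}. The parts have unequal sizes, so no automorphism swaps them; each part is permuted independently, giving S_2 × S_3 of order 2!·3! = 12.

12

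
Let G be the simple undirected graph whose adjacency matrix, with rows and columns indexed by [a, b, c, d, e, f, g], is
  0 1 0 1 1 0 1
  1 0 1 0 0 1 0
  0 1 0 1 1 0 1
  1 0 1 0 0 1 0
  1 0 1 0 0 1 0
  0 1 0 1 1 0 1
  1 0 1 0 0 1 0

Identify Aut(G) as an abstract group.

S_3 × S_4

The vertices split by degree into {a, c, f} (degree 4) and {b, d, e, g} (degree 3); every edge runs between the two parts, so G is the complete bipartite graph K_{3,4}. The parts have unequal sizes, so no automorphism swaps them; each part is permuted independently, giving S_3 × S_4 of order 3!·4! = 144.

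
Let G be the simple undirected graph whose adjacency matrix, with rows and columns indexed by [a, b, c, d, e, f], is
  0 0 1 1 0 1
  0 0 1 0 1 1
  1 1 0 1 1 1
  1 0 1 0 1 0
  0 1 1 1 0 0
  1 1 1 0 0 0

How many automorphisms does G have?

Vertex c is the unique vertex of degree 5; the remaining 5 vertices each have degree 3 and induce a cycle, so G is the wheel on 6 vertices with hub c. With the hub fixed, the remaining symmetry is that of the rim cycle C_5, giving the dihedral group D_5.

10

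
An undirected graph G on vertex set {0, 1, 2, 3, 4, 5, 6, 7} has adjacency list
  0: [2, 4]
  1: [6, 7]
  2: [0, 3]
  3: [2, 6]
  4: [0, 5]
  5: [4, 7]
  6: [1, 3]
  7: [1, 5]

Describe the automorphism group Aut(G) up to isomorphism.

G is 2-regular and connected on 8 vertices, i.e. the cycle C_8. The automorphisms of the 8-cycle are exactly the symmetries of a regular 8-gon: the dihedral group D_8, |D_8| = 16.

the dihedral group of order 16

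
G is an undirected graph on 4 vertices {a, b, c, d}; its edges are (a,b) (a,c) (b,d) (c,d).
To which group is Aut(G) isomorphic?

G is 2-regular and bipartite on 2^2 = 4 vertices with girth 4; it is the hypercube graph Q_2. The symmetry group of the 2-cube is the hyperoctahedral group B_2 = Z_2 ≀ S_2, of order 2^2·2! = 8.

Z_2^2 ⋊ S_2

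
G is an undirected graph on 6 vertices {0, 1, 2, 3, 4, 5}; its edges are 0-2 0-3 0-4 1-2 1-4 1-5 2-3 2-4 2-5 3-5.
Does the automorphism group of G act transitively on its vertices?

Vertex 2 is the only vertex of degree 5, so every automorphism fixes it; G is not vertex-transitive.

No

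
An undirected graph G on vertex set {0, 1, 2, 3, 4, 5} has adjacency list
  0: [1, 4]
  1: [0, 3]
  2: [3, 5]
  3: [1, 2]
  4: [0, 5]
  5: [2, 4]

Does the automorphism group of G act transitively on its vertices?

G is 2-regular and connected on 6 vertices, i.e. the cycle C_6. The automorphisms of the 6-cycle are exactly the symmetries of a regular 6-gon: the dihedral group D_6, |D_6| = 12. Under this action every vertex can be carried to every other, so G is vertex-transitive.

Yes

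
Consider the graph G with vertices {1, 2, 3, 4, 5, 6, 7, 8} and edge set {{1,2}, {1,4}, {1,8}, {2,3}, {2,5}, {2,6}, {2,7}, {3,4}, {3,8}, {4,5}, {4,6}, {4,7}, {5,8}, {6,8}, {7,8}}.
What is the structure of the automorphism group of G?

S_3 × S_5

The vertices split by degree into {2, 4, 8} (degree 5) and {1, 3, 5, 6, 7} (degree 3); every edge runs between the two parts, so G is the complete bipartite graph K_{3,5}. The parts have unequal sizes, so no automorphism swaps them; each part is permuted independently, giving S_3 × S_5 of order 3!·5! = 720.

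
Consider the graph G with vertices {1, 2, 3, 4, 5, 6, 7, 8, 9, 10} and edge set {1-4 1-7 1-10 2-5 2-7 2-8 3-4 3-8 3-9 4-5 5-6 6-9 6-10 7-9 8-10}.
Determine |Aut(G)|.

120

G is 3-regular on 10 vertices with no triangles and no 4-cycles (girth 5): this is the Petersen graph. It is a classical fact that the Petersen graph has automorphism group S_5 (order 120), arising from its description as the Kneser graph K(5,2).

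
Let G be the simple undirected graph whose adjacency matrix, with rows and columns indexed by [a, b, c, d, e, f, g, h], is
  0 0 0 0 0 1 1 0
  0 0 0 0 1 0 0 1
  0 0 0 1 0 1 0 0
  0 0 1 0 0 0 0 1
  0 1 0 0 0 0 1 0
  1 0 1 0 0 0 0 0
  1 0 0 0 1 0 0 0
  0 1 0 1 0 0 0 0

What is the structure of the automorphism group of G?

D_8

G is 2-regular and connected on 8 vertices, i.e. the cycle C_8. The automorphisms of the 8-cycle are exactly the symmetries of a regular 8-gon: the dihedral group D_8, |D_8| = 16.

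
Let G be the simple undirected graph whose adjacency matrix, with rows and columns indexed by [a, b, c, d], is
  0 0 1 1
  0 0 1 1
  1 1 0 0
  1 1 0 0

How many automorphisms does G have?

8

G is 2-regular and bipartite on 2^2 = 4 vertices with girth 4; it is the hypercube graph Q_2. Aut(Q_2) consists of the signed permutations of the 2 coordinate axes: 2! permutations times 2^2 sign flips, so |Aut| = 2^2·2! = 8.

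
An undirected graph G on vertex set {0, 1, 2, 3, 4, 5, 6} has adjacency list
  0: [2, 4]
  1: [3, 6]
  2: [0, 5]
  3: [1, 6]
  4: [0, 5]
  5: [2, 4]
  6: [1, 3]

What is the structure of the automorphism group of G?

G has two connected components, {0, 2, 4, 5} and {1, 3, 6}; each is 2-regular, so G = C_4 ⊔ C_3. No automorphism exchanges components of different sizes, hence Aut(G) is the direct product D_3 × D_4, order 48.

D_3 × D_4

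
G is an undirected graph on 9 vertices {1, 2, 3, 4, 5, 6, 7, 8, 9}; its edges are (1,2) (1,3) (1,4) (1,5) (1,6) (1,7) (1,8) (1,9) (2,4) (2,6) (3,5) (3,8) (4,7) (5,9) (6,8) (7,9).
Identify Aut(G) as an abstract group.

the dihedral group of order 16

Vertex 1 is the unique vertex of degree 8; the remaining 8 vertices each have degree 3 and induce a cycle, so G is the wheel on 9 vertices with hub 1. With the hub fixed, the remaining symmetry is that of the rim cycle C_8, giving the dihedral group D_8.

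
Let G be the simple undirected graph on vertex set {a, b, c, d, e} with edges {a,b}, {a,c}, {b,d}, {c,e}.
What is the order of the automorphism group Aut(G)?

The degree sequence is [2, 2, 2, 1, 1]; the two degree-1 vertices d and e are the ends of a path, so G = P_5. A path has exactly one nontrivial symmetry — reversal — giving Aut(G) of order 2.

2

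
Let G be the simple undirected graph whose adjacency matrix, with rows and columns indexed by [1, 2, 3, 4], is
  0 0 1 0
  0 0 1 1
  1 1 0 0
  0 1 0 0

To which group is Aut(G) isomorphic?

The degree sequence is [1, 2, 2, 1]; the two degree-1 vertices 1 and 4 are the ends of a path, so G = P_4. A path has exactly one nontrivial symmetry — reversal — giving Aut(G) of order 2.

the cyclic group of order 2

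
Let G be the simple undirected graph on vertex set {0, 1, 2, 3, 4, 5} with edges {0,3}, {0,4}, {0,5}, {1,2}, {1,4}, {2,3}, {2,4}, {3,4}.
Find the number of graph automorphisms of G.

1

Degrees alone do not determine every vertex (e.g. 0 and 2 both have degree 3), but their neighbour-degree multisets differ: N(0) has degrees [1, 3, 4] while N(2) has degrees [2, 3, 4]. Repeating this refinement separates all vertices, so the only automorphism is the identity.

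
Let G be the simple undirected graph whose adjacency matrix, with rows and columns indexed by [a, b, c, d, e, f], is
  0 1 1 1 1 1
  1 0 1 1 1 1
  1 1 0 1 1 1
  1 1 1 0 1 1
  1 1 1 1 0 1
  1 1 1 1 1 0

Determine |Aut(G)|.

720

Every vertex has degree 5, so G is the complete graph K_6. Every bijection on the vertex set is an automorphism of K_6; hence Aut(K_6) ≅ S_6, order 720.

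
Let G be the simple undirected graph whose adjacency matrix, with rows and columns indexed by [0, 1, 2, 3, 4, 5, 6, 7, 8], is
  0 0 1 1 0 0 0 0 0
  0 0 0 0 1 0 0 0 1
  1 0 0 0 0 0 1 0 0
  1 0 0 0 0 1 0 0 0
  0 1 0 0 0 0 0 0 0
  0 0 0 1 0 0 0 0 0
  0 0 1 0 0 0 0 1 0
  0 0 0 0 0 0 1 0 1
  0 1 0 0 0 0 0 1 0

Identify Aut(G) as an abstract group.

The degree sequence is [2, 2, 2, 2, 1, 1, 2, 2, 2]; the two degree-1 vertices 4 and 5 are the ends of a path, so G = P_9. The only nontrivial automorphism of a path is the end-to-end reflection, so Aut(G) ≅ Z_2.

the cyclic group of order 2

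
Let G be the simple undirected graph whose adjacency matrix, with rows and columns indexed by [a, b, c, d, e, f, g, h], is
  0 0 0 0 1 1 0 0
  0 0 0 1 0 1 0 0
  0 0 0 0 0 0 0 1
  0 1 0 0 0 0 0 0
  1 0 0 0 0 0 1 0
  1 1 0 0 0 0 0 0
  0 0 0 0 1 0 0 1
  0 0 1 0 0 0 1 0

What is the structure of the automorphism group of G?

The degree sequence is [2, 2, 1, 1, 2, 2, 2, 2]; the two degree-1 vertices c and d are the ends of a path, so G = P_8. A path has exactly one nontrivial symmetry — reversal — giving Aut(G) of order 2.

the cyclic group of order 2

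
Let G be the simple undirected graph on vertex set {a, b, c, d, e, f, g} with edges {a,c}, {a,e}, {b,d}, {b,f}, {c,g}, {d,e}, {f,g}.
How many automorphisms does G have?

Every vertex has degree 2 and the graph is connected, so G is the 7-cycle C_7. C_7 has 7 rotations and 7 reflections, so Aut(C_7) ≅ D_7 of order 14.

14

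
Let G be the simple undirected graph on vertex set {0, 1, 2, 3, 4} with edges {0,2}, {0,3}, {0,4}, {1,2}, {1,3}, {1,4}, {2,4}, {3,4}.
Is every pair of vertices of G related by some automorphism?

No

Vertex 4 is the only vertex of degree 4, so every automorphism fixes it; G is not vertex-transitive.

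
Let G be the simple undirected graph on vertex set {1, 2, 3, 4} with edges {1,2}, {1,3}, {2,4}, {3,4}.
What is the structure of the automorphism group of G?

S_2 ≀ Z_2

G is 2-regular and bipartite with parts {1, 4} and {2, 3} (each part is independent and every cross-pair is an edge), so G = K_{2,2}. Each part can be permuted independently (S_2 × S_2) and the two equal-size parts can also be swapped, giving (S_2 × S_2) ⋊ Z_2 of order 2·(2!)² = 8.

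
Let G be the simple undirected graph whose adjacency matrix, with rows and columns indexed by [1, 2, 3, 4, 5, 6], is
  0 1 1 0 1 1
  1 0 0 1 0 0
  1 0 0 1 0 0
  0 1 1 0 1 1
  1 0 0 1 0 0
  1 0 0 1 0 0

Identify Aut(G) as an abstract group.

The vertices split by degree into {1, 4} (degree 4) and {2, 3, 5, 6} (degree 2); every edge runs between the two parts, so G is the complete bipartite graph K_{2,4}. The parts have unequal sizes, so no automorphism swaps them; each part is permuted independently, giving S_4 × S_2 of order 4!·2! = 48.

S_4 × S_2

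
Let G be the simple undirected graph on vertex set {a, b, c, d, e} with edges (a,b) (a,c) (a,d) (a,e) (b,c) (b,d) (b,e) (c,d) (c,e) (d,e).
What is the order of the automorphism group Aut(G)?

All 5 vertices are pairwise adjacent: G = K_5. Any permutation of the 5 vertices preserves K_5, so Aut(K_5) = S_5 of order 5! = 120.

120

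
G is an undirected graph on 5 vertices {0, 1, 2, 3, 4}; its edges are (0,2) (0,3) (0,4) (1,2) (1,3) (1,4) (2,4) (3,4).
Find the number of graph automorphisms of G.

Vertex 4 is the unique vertex of degree 4; the remaining 4 vertices each have degree 3 and induce a cycle, so G is the wheel on 5 vertices with hub 4. With the hub fixed, the remaining symmetry is that of the rim cycle C_4, giving the dihedral group D_4.

8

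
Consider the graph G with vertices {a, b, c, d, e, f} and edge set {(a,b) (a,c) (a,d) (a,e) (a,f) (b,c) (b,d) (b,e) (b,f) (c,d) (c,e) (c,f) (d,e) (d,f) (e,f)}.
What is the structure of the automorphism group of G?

S_6

All 6 vertices are pairwise adjacent: G = K_6. Every bijection on the vertex set is an automorphism of K_6; hence Aut(K_6) ≅ S_6, order 720.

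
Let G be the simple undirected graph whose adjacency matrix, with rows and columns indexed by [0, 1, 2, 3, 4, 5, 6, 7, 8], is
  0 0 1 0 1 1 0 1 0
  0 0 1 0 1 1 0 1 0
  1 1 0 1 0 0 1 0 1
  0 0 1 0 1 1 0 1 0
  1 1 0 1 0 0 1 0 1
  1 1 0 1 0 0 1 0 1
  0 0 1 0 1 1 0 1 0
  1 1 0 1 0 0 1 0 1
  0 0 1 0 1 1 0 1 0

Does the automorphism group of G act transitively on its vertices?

Automorphisms preserve degree, but G has vertices of degree 4 and vertices of degree 5; no automorphism maps one to the other, so G is not vertex-transitive.

No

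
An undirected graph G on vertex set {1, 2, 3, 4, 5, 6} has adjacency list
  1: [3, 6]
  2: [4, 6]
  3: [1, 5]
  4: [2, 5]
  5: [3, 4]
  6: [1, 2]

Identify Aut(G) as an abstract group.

the dihedral group of order 12

G is 2-regular and connected on 6 vertices, i.e. the cycle C_6. C_6 has 6 rotations and 6 reflections, so Aut(C_6) ≅ D_6 of order 12.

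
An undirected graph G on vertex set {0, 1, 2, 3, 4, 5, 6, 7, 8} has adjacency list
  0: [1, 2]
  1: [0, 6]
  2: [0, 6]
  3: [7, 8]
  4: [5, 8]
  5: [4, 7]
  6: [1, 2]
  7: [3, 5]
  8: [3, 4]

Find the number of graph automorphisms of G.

G has two connected components, {3, 4, 5, 7, 8} and {0, 1, 2, 6}; each is 2-regular, so G = C_5 ⊔ C_4. No automorphism exchanges components of different sizes, hence Aut(G) is the direct product D_5 × D_4, order 80.

80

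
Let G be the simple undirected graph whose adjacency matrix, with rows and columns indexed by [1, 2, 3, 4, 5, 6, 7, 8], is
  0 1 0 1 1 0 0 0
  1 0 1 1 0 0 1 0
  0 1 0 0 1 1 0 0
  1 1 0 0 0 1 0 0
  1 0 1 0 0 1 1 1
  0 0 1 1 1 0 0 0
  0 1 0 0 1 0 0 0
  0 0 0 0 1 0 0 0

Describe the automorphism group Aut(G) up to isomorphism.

The degree sequence is [3, 4, 3, 3, 5, 3, 2, 1]. Checking the degree-preserving permutations of the vertex set shows that none except the identity preserves every edge, so Aut(G) is trivial.

1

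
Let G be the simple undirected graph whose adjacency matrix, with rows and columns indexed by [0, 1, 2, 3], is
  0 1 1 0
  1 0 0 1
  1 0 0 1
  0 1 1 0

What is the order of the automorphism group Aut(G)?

8

G is 2-regular and bipartite on 2^2 = 4 vertices with girth 4; it is the hypercube graph Q_2. The symmetry group of the 2-cube is the hyperoctahedral group B_2 = Z_2 ≀ S_2, of order 2^2·2! = 8.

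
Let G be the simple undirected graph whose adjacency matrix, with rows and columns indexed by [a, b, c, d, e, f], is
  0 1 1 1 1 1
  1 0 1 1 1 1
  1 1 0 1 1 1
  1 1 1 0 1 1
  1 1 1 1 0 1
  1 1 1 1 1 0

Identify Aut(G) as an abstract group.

S_6

All 6 vertices are pairwise adjacent: G = K_6. Any permutation of the 6 vertices preserves K_6, so Aut(K_6) = S_6 of order 6! = 720.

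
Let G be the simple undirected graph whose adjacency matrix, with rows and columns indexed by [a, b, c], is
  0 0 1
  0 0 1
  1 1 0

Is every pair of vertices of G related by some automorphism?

Vertex c is the only vertex of degree 2, so every automorphism fixes it; G is not vertex-transitive.

No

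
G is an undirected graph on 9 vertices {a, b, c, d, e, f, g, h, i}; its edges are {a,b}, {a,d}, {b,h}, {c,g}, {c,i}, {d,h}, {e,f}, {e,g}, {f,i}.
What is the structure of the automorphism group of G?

G has two connected components, {c, e, f, g, i} and {a, b, d, h}; each is 2-regular, so G = C_5 ⊔ C_4. No automorphism exchanges components of different sizes, hence Aut(G) is the direct product D_5 × D_4, order 80.

D_5 × D_4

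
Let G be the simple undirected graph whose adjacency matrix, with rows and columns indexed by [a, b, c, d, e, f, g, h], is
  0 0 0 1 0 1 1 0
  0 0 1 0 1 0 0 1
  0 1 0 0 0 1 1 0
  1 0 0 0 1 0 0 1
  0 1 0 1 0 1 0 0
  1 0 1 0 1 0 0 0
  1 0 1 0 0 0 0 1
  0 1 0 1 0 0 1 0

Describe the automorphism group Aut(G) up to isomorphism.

G is 3-regular and bipartite on 2^3 = 8 vertices with girth 4; it is the hypercube graph Q_3. The symmetry group of the 3-cube is the hyperoctahedral group B_3 = Z_2 ≀ S_3, of order 2^3·3! = 48.

Z_2^3 ⋊ S_3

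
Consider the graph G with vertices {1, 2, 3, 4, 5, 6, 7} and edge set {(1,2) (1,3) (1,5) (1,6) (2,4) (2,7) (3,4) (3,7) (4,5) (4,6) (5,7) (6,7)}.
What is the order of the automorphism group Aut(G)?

The vertices split by degree into {1, 4, 7} (degree 4) and {2, 3, 5, 6} (degree 3); every edge runs between the two parts, so G is the complete bipartite graph K_{3,4}. The parts have unequal sizes, so no automorphism swaps them; each part is permuted independently, giving S_4 × S_3 of order 4!·3! = 144.

144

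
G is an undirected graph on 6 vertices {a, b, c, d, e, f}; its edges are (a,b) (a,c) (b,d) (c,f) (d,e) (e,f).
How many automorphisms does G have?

12

Every vertex has degree 2 and the graph is connected, so G is the 6-cycle C_6. The automorphisms of the 6-cycle are exactly the symmetries of a regular 6-gon: the dihedral group D_6, |D_6| = 12.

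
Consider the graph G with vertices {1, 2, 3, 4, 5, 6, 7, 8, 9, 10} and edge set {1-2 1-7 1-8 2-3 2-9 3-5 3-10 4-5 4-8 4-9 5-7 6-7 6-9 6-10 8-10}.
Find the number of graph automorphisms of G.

G is 3-regular on 10 vertices with no triangles and no 4-cycles (girth 5): this is the Petersen graph. It is a classical fact that the Petersen graph has automorphism group S_5 (order 120), arising from its description as the Kneser graph K(5,2).

120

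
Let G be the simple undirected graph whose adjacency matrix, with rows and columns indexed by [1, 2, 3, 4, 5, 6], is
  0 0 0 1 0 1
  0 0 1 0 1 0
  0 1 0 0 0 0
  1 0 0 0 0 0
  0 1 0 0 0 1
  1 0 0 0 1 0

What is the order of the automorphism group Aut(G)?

The degree sequence is [2, 2, 1, 1, 2, 2]; the two degree-1 vertices 3 and 4 are the ends of a path, so G = P_6. A path has exactly one nontrivial symmetry — reversal — giving Aut(G) of order 2.

2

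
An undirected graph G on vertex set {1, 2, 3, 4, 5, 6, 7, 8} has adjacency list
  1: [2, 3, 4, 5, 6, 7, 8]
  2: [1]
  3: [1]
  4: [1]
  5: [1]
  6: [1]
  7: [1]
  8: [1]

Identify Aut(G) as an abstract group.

Vertex 1 has degree 7 and every other vertex has degree 1, so G is the star K_{1,7} with centre 1. Any automorphism fixes the centre and permutes the 7 leaves freely, so Aut(G) ≅ S_7 of order 7! = 5040.

the symmetric group on 7 letters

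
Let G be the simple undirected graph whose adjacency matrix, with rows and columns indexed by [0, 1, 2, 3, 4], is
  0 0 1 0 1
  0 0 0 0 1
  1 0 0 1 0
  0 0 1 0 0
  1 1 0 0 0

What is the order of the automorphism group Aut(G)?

The degree sequence is [2, 1, 2, 1, 2]; the two degree-1 vertices 1 and 3 are the ends of a path, so G = P_5. The only nontrivial automorphism of a path is the end-to-end reflection, so Aut(G) ≅ Z_2.

2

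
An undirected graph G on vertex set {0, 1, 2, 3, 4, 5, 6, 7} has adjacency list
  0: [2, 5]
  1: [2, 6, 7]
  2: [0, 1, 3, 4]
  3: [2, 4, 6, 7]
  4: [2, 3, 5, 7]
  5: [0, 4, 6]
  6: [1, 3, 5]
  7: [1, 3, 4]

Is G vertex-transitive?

Vertex 0 is the only vertex of degree 2, so every automorphism fixes it; G is not vertex-transitive.

No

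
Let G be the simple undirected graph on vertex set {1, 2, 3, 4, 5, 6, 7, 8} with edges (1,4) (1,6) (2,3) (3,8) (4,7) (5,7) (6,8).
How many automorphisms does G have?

2

The degree sequence is [2, 1, 2, 2, 1, 2, 2, 2]; the two degree-1 vertices 2 and 5 are the ends of a path, so G = P_8. A path has exactly one nontrivial symmetry — reversal — giving Aut(G) of order 2.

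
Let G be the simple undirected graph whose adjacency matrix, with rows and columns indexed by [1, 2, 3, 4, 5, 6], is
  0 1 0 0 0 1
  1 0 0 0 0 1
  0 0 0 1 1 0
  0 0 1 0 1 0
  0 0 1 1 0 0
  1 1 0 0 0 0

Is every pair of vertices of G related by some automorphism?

Yes

G has two connected components, {1, 2, 6} and {3, 4, 5}; each is 2-regular, so G = C_3 ⊔ C_3. With two isomorphic components, Aut(G) = Aut(C_3) ≀ S_2 = (D_3 × D_3) ⋊ Z_2: permute each cycle by D_3, then optionally swap the two cycles. Order 2·(2·3)² = 72. This group acts transitively on the 6 vertices.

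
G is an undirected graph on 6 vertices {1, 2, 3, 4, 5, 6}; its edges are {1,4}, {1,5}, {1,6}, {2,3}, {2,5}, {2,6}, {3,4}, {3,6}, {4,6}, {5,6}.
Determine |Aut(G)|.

Vertex 6 is the unique vertex of degree 5; the remaining 5 vertices each have degree 3 and induce a cycle, so G is the wheel on 6 vertices with hub 6. Every automorphism fixes the hub and acts on the rim 5-cycle, so Aut(G) ≅ Aut(C_5) = D_5 of order 10.

10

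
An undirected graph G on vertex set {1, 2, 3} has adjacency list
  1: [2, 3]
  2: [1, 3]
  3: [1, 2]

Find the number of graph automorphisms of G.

6

All 3 vertices are pairwise adjacent: G = K_3. Every bijection on the vertex set is an automorphism of K_3; hence Aut(K_3) ≅ S_3, order 6.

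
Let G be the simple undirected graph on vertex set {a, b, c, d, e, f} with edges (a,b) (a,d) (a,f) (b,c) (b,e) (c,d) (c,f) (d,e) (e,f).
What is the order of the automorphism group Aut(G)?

G is 3-regular and bipartite with parts {a, c, e} and {b, d, f} (each part is independent and every cross-pair is an edge), so G = K_{3,3}. Aut(K_{3,3}) is the wreath product S_3 ≀ Z_2: permute within each part, then optionally swap the parts; |Aut| = 2·(3!)² = 72.

72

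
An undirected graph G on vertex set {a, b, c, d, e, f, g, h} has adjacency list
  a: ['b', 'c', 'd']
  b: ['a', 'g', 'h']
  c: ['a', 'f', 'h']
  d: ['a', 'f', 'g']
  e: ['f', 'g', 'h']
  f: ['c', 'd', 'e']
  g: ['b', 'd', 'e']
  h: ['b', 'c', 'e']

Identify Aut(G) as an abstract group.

G is 3-regular and bipartite on 2^3 = 8 vertices with girth 4; it is the hypercube graph Q_3. Aut(Q_3) consists of the signed permutations of the 3 coordinate axes: 3! permutations times 2^3 sign flips, so |Aut| = 2^3·3! = 48.

Z_2^3 ⋊ S_3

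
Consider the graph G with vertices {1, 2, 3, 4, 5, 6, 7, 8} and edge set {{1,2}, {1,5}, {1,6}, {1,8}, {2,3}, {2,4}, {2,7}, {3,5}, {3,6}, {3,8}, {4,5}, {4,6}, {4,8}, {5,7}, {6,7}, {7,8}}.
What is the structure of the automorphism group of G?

S_4 ≀ Z_2

G is 4-regular and bipartite with parts {1, 3, 4, 7} and {2, 5, 6, 8} (each part is independent and every cross-pair is an edge), so G = K_{4,4}. Aut(K_{4,4}) is the wreath product S_4 ≀ Z_2: permute within each part, then optionally swap the parts; |Aut| = 2·(4!)² = 1152.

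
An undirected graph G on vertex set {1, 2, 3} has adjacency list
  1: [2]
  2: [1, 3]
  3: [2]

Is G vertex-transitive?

No

Vertex 2 is the only vertex of degree 2, so every automorphism fixes it; G is not vertex-transitive.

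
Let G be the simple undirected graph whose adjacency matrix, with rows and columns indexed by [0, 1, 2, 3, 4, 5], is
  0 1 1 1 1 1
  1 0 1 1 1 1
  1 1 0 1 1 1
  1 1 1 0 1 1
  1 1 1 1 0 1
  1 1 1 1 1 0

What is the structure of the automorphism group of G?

Every vertex has degree 5, so G is the complete graph K_6. Every bijection on the vertex set is an automorphism of K_6; hence Aut(K_6) ≅ S_6, order 720.

S_6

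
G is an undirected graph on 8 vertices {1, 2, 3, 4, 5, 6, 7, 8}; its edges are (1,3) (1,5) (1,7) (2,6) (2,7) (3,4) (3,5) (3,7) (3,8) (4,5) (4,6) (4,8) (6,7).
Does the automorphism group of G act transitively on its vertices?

No

Vertex 3 is the only vertex of degree 5, so every automorphism fixes it; G is not vertex-transitive.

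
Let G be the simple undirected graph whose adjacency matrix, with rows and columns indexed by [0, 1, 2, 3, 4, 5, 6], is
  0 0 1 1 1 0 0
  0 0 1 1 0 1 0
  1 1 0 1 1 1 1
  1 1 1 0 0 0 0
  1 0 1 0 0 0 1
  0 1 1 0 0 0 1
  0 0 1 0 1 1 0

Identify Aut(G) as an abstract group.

the dihedral group of order 12

Vertex 2 is the unique vertex of degree 6; the remaining 6 vertices each have degree 3 and induce a cycle, so G is the wheel on 7 vertices with hub 2. With the hub fixed, the remaining symmetry is that of the rim cycle C_6, giving the dihedral group D_6.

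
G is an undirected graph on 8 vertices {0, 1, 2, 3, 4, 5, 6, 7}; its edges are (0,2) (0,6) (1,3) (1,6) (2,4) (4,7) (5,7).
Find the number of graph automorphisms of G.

2

The degree sequence is [2, 2, 2, 1, 2, 1, 2, 2]; the two degree-1 vertices 3 and 5 are the ends of a path, so G = P_8. A path has exactly one nontrivial symmetry — reversal — giving Aut(G) of order 2.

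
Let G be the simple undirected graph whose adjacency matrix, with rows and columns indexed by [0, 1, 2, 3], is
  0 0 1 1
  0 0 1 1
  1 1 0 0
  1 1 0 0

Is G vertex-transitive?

Yes

Every vertex has degree 2 and the graph is connected, so G is the 4-cycle C_4. C_4 has 4 rotations and 4 reflections, so Aut(C_4) ≅ D_4 of order 8. Under this action every vertex can be carried to every other, so G is vertex-transitive.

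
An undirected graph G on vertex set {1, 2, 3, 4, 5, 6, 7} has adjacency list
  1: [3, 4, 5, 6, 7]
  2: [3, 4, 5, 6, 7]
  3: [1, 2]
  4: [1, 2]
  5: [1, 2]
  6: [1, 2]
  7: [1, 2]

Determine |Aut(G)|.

The vertices split by degree into {1, 2} (degree 5) and {3, 4, 5, 6, 7} (degree 2); every edge runs between the two parts, so G is the complete bipartite graph K_{2,5}. The parts have unequal sizes, so no automorphism swaps them; each part is permuted independently, giving S_2 × S_5 of order 2!·5! = 240.

240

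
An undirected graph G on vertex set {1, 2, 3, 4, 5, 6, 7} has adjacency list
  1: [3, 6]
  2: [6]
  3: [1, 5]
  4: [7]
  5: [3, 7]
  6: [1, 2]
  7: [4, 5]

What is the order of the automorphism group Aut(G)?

The degree sequence is [2, 1, 2, 1, 2, 2, 2]; the two degree-1 vertices 2 and 4 are the ends of a path, so G = P_7. The only nontrivial automorphism of a path is the end-to-end reflection, so Aut(G) ≅ Z_2.

2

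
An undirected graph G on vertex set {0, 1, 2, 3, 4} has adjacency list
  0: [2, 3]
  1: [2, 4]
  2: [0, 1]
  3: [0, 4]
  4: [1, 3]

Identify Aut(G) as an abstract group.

D_5

G is 2-regular and connected on 5 vertices, i.e. the cycle C_5. C_5 has 5 rotations and 5 reflections, so Aut(C_5) ≅ D_5 of order 10.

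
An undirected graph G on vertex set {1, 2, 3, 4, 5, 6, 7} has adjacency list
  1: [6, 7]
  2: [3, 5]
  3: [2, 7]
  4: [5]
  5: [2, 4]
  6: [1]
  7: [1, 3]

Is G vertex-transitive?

No

Automorphisms preserve degree, but G has vertices of degree 1 and vertices of degree 2; no automorphism maps one to the other, so G is not vertex-transitive.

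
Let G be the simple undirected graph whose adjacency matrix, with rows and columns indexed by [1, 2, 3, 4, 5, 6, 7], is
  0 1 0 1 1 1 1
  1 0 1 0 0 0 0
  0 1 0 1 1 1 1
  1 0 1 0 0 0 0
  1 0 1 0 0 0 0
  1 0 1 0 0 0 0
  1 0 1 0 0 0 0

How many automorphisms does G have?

240

The vertices split by degree into {1, 3} (degree 5) and {2, 4, 5, 6, 7} (degree 2); every edge runs between the two parts, so G is the complete bipartite graph K_{2,5}. Automorphisms preserve the bipartition setwise (since the parts differ in size) and act as S_2 × S_5 within it; |Aut| = 240.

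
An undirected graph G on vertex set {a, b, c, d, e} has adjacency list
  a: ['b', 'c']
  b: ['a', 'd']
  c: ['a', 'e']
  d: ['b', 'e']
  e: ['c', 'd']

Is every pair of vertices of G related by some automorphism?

Every vertex has degree 2 and the graph is connected, so G is the 5-cycle C_5. C_5 has 5 rotations and 5 reflections, so Aut(C_5) ≅ D_5 of order 10. Under this action every vertex can be carried to every other, so G is vertex-transitive.

Yes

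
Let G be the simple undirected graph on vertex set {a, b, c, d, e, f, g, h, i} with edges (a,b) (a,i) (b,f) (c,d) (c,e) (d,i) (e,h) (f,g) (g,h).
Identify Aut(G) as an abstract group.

Every vertex has degree 2 and the graph is connected, so G is the 9-cycle C_9. C_9 has 9 rotations and 9 reflections, so Aut(C_9) ≅ D_9 of order 18.

the dihedral group of order 18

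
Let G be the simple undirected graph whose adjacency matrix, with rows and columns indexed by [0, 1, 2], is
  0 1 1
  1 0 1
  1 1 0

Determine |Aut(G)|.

Every vertex has degree 2, so G is the complete graph K_3. Any permutation of the 3 vertices preserves K_3, so Aut(K_3) = S_3 of order 3! = 6.

6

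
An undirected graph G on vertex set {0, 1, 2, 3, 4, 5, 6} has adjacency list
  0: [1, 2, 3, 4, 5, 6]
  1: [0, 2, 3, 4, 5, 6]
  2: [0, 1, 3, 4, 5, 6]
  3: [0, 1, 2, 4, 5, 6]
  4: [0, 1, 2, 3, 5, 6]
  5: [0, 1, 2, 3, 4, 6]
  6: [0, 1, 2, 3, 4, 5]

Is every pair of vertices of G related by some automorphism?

Yes

All 7 vertices are pairwise adjacent: G = K_7. Any permutation of the 7 vertices preserves K_7, so Aut(K_7) = S_7 of order 7! = 5040. This group acts transitively on the 7 vertices.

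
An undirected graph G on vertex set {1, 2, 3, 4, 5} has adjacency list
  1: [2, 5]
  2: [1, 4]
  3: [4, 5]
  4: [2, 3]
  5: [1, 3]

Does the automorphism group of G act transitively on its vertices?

Yes

G is 2-regular and connected on 5 vertices, i.e. the cycle C_5. The automorphisms of the 5-cycle are exactly the symmetries of a regular 5-gon: the dihedral group D_5, |D_5| = 10. This group acts transitively on the 5 vertices.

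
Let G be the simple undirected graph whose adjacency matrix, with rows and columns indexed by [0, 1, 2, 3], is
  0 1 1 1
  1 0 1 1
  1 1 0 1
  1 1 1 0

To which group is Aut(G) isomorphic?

S_4

All 4 vertices are pairwise adjacent: G = K_4. Any permutation of the 4 vertices preserves K_4, so Aut(K_4) = S_4 of order 4! = 24.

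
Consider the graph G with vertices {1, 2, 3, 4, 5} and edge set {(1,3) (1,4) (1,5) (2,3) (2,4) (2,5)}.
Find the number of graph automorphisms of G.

12

The vertices split by degree into {1, 2} (degree 3) and {3, 4, 5} (degree 2); every edge runs between the two parts, so G is the complete bipartite graph K_{2,3}. Automorphisms preserve the bipartition setwise (since the parts differ in size) and act as S_3 × S_2 within it; |Aut| = 12.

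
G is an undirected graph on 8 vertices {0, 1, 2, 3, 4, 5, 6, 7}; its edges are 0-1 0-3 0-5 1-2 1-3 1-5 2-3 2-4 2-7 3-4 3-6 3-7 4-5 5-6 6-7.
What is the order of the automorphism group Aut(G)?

The degree sequence is [3, 4, 4, 6, 3, 4, 3, 3]. Checking the degree-preserving permutations of the vertex set shows that none except the identity preserves every edge, so Aut(G) is trivial.

1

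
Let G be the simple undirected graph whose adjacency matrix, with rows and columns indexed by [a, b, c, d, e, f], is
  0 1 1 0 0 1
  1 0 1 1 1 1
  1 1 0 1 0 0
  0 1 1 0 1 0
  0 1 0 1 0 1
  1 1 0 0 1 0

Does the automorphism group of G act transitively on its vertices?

No

Vertex b is the only vertex of degree 5, so every automorphism fixes it; G is not vertex-transitive.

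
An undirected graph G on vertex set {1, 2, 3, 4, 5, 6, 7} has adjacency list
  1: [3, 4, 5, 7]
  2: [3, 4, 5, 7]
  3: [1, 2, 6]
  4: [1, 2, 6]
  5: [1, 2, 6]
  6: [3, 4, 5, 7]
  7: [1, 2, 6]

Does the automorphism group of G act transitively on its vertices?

No

Automorphisms preserve degree, but G has vertices of degree 3 and vertices of degree 4; no automorphism maps one to the other, so G is not vertex-transitive.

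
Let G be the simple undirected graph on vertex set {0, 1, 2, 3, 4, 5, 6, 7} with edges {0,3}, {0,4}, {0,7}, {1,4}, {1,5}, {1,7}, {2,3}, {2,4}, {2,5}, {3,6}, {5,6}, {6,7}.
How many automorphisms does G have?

48

G is 3-regular and bipartite on 2^3 = 8 vertices with girth 4; it is the hypercube graph Q_3. Aut(Q_3) consists of the signed permutations of the 3 coordinate axes: 3! permutations times 2^3 sign flips, so |Aut| = 2^3·3! = 48.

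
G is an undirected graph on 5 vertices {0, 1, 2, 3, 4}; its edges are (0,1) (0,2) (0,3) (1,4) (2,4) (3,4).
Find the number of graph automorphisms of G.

12

The vertices split by degree into {0, 4} (degree 3) and {1, 2, 3} (degree 2); every edge runs between the two parts, so G is the complete bipartite graph K_{2,3}. The parts have unequal sizes, so no automorphism swaps them; each part is permuted independently, giving S_3 × S_2 of order 3!·2! = 12.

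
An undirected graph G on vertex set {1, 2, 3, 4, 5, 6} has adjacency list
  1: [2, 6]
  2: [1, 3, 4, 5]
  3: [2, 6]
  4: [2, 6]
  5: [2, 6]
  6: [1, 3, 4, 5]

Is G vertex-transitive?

No

Automorphisms preserve degree, but G has vertices of degree 2 and vertices of degree 4; no automorphism maps one to the other, so G is not vertex-transitive.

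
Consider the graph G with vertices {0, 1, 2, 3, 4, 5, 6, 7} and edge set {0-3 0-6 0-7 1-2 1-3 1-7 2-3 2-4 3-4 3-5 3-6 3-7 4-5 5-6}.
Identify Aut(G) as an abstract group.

Vertex 3 is the unique vertex of degree 7; the remaining 7 vertices each have degree 3 and induce a cycle, so G is the wheel on 8 vertices with hub 3. With the hub fixed, the remaining symmetry is that of the rim cycle C_7, giving the dihedral group D_7.

D_7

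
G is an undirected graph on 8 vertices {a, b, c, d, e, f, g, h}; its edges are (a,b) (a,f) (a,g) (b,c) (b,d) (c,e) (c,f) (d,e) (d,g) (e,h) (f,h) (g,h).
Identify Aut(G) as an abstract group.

G is 3-regular and bipartite on 2^3 = 8 vertices with girth 4; it is the hypercube graph Q_3. Aut(Q_3) consists of the signed permutations of the 3 coordinate axes: 3! permutations times 2^3 sign flips, so |Aut| = 2^3·3! = 48.

Z_2^3 ⋊ S_3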